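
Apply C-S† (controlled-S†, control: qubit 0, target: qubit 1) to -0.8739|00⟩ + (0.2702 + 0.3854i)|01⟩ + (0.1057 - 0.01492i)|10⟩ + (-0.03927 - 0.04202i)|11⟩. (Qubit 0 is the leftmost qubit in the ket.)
-0.8739|00⟩ + (0.2702 + 0.3854i)|01⟩ + (0.1057 - 0.01492i)|10⟩ + (-0.04202 + 0.03927i)|11⟩

C-S† leaves the control-|0⟩ kets |00⟩, |01⟩ unchanged and applies S† to qubit 1 on the control-|1⟩ pair (|10⟩, |11⟩).
S† = [[1, 0], [0, -i]].
With a = amp(|10⟩) = (0.1057 - 0.01492i) and b = amp(|11⟩) = (-0.03927 - 0.04202i):
new amp(|10⟩) = (1)·a = (0.1057 - 0.01492i)
new amp(|11⟩) = (-i)·b = (-0.04202 + 0.03927i)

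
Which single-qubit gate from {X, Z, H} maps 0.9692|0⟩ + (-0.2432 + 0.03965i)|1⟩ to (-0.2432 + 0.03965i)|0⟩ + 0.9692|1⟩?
X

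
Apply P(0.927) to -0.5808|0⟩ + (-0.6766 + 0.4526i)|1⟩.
-0.5808|0⟩ + (-0.7681 - 0.2695i)|1⟩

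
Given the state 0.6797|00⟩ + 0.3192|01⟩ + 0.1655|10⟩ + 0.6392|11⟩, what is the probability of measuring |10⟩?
0.02739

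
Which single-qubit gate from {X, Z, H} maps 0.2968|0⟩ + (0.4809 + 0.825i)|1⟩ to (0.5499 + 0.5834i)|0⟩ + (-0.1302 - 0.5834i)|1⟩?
H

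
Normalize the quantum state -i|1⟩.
-i|1⟩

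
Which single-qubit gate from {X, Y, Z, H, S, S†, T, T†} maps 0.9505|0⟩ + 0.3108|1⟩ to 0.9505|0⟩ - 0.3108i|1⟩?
S†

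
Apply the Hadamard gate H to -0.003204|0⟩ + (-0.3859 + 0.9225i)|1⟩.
(-0.2751 + 0.6523i)|0⟩ + (0.2706 - 0.6523i)|1⟩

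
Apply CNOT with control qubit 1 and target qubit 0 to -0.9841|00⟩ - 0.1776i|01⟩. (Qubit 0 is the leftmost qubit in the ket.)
-0.9841|00⟩ - 0.1776i|11⟩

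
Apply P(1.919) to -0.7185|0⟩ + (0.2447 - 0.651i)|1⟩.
-0.7185|0⟩ + (0.5284 + 0.4521i)|1⟩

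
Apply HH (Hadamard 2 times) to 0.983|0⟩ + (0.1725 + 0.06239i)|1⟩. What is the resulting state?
0.983|0⟩ + (0.1725 + 0.06239i)|1⟩

H² = I, so an even number of Hadamards cancels: H^2 = I and the state is unchanged.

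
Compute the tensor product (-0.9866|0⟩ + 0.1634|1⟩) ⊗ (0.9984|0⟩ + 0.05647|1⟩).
-0.985|00⟩ - 0.05571|01⟩ + 0.1631|10⟩ + 0.009227|11⟩

amp(|b₁b₂…⟩) = product of the factor amplitudes for bits b₁, b₂, …; only kets whose every factor amplitude is nonzero survive.
|00⟩: (-0.9866)(0.9984) = -0.985
|01⟩: (-0.9866)(0.05647) = -0.05571
|10⟩: (0.1634)(0.9984) = 0.1631
|11⟩: (0.1634)(0.05647) = 0.009227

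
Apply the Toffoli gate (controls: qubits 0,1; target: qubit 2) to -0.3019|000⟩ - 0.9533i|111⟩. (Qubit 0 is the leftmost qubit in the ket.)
-0.3019|000⟩ - 0.9533i|110⟩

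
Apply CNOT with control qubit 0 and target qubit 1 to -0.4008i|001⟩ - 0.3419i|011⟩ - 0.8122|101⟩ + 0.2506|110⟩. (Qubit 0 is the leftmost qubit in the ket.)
-0.4008i|001⟩ - 0.3419i|011⟩ + 0.2506|100⟩ - 0.8122|111⟩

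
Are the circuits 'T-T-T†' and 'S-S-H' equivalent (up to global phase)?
No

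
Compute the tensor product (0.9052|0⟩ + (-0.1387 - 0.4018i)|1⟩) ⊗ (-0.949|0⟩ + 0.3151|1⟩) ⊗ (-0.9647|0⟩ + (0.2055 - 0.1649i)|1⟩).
0.8287|000⟩ + (-0.1765 + 0.1417i)|001⟩ - 0.2752|010⟩ + (0.05861 - 0.04703i)|011⟩ + (-0.127 - 0.3678i)|100⟩ + (0.08993 + 0.05665i)|101⟩ + (0.04216 + 0.1221i)|110⟩ + (-0.02986 - 0.01881i)|111⟩

amp(|b₁b₂…⟩) = product of the factor amplitudes for bits b₁, b₂, …; only kets whose every factor amplitude is nonzero survive.
|000⟩: (0.9052)(-0.949)(-0.9647) = 0.8287
|001⟩: (0.9052)(-0.949)(0.2055 - 0.1649i) = (-0.1765 + 0.1417i)
|010⟩: (0.9052)(0.3151)(-0.9647) = -0.2752
|011⟩: (0.9052)(0.3151)(0.2055 - 0.1649i) = (0.05861 - 0.04703i)
|100⟩: (-0.1387 - 0.4018i)(-0.949)(-0.9647) = (-0.127 - 0.3678i)
|101⟩: (-0.1387 - 0.4018i)(-0.949)(0.2055 - 0.1649i) = (0.08993 + 0.05665i)
|110⟩: (-0.1387 - 0.4018i)(0.3151)(-0.9647) = (0.04216 + 0.1221i)
|111⟩: (-0.1387 - 0.4018i)(0.3151)(0.2055 - 0.1649i) = (-0.02986 - 0.01881i)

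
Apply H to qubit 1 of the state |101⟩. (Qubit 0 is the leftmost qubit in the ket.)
1/√2|101⟩ + 1/√2|111⟩

H on qubit 1 mixes each pair of kets that differ only in qubit 1: amplitudes (a, b) of (|…0…⟩, |…1…⟩) become ((a + b)/√2, (a − b)/√2). Kets absent from the input have amplitude 0.
(|101⟩, |111⟩): (a, b) = (1, 0) → (1/√2, 1/√2)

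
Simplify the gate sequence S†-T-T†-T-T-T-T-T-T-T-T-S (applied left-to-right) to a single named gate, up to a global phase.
I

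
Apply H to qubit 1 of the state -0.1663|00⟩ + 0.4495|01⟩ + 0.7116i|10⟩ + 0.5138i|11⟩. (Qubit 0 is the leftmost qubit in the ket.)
0.2003|00⟩ - 0.4354|01⟩ + 0.8665i|10⟩ + 0.1399i|11⟩

H on qubit 1 mixes each pair of kets that differ only in qubit 1: amplitudes (a, b) of (|…0…⟩, |…1…⟩) become ((a + b)/√2, (a − b)/√2). Kets absent from the input have amplitude 0.
(|00⟩, |01⟩): (a, b) = (-0.1663, 0.4495) → (0.2003, -0.4354)
(|10⟩, |11⟩): (a, b) = (0.7116i, 0.5138i) → (0.8665i, 0.1399i)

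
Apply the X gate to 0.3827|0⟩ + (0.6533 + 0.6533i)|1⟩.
(0.6533 + 0.6533i)|0⟩ + 0.3827|1⟩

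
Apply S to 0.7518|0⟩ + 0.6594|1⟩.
0.7518|0⟩ + 0.6594i|1⟩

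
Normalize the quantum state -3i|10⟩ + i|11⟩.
-0.9487i|10⟩ + 0.3162i|11⟩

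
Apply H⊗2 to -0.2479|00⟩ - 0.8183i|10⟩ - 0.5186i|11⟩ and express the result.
(-0.124 - 0.6685i)|00⟩ + (-0.124 - 0.1499i)|01⟩ + (-0.124 + 0.6685i)|10⟩ + (-0.124 + 0.1499i)|11⟩

H⊗2 gives amp(|y⟩) = (1/2) Σ_x (−1)^(x·y) amp(|x⟩), where x·y is the number of positions in which both x and y have a 1.
|00⟩: (-0.2479 - 0.8183i - 0.5186i)/2 = (-0.124 - 0.6685i)
|01⟩: (-0.2479 - 0.8183i + 0.5186i)/2 = (-0.124 - 0.1499i)
|10⟩: (-0.2479 + 0.8183i + 0.5186i)/2 = (-0.124 + 0.6685i)
|11⟩: (-0.2479 + 0.8183i - 0.5186i)/2 = (-0.124 + 0.1499i)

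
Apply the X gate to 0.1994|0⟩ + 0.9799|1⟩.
0.9799|0⟩ + 0.1994|1⟩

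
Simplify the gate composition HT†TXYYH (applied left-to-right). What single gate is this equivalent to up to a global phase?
Z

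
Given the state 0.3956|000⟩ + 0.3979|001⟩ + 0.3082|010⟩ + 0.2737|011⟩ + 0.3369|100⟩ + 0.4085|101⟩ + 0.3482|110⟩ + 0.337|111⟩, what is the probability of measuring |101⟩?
0.1669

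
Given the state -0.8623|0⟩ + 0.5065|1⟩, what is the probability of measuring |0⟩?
0.7436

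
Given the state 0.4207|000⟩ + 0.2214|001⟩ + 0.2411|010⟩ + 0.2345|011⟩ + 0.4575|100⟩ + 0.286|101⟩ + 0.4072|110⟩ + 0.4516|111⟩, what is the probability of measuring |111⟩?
0.2039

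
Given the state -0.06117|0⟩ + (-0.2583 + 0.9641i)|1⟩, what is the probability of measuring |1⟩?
0.9962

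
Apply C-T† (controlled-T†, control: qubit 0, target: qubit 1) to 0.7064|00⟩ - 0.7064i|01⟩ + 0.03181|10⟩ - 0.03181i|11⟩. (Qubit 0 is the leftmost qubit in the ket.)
0.7064|00⟩ - 0.7064i|01⟩ + 0.03181|10⟩ + (-0.02249 - 0.02249i)|11⟩

C-T† leaves the control-|0⟩ kets |00⟩, |01⟩ unchanged and applies T† to qubit 1 on the control-|1⟩ pair (|10⟩, |11⟩).
T† = [[1, 0], [0, (1/√2 - (1/√2)i)]].
With a = amp(|10⟩) = 0.03181 and b = amp(|11⟩) = -0.03181i:
new amp(|10⟩) = (1)·a = 0.03181
new amp(|11⟩) = (1/√2 - (1/√2)i)·b = (-0.02249 - 0.02249i)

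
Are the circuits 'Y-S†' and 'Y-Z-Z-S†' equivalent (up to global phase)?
Yes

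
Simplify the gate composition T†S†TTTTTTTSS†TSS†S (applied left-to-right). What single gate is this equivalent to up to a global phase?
T†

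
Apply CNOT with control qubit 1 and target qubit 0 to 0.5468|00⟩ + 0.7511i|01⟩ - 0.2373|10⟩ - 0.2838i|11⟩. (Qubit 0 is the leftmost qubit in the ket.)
0.5468|00⟩ - 0.2838i|01⟩ - 0.2373|10⟩ + 0.7511i|11⟩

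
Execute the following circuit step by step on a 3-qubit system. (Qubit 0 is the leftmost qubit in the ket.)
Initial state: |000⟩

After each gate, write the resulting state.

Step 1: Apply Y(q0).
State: i|100⟩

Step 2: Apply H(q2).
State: (1/√2)i|100⟩ + (1/√2)i|101⟩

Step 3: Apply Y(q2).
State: 1/√2|100⟩ - 1/√2|101⟩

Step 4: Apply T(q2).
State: 1/√2|100⟩ + (-1/2 - (1/2)i)|101⟩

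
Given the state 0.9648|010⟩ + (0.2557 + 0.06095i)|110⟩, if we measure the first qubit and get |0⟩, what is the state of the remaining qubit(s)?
|10⟩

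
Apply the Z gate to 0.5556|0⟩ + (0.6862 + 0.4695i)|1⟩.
0.5556|0⟩ + (-0.6862 - 0.4695i)|1⟩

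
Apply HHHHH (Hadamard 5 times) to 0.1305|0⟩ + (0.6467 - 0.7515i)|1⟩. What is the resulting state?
(0.5496 - 0.5314i)|0⟩ + (-0.365 + 0.5314i)|1⟩

H² = I, so H^5 = H: a single Hadamard. With (a, b) = (0.1305, (0.6467 - 0.7515i)), H gives ((a + b)/√2, (a − b)/√2) = ((0.5496 - 0.5314i), (-0.365 + 0.5314i)).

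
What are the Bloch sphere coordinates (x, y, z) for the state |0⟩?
(0, 0, 1)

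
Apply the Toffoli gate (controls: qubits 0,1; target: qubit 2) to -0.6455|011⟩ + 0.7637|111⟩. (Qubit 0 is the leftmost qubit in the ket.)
-0.6455|011⟩ + 0.7637|110⟩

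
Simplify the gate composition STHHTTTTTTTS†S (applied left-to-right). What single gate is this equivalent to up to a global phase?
S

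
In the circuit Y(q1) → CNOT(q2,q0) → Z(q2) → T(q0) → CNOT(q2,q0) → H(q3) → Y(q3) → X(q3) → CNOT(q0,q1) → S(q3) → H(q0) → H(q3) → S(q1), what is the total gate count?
13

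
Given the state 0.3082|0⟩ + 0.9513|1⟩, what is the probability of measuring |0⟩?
0.09499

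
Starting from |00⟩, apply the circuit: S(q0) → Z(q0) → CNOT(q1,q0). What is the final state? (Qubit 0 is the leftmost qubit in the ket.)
|00⟩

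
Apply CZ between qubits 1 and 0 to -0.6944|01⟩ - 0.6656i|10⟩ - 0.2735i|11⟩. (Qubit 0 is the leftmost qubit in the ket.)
-0.6944|01⟩ - 0.6656i|10⟩ + 0.2735i|11⟩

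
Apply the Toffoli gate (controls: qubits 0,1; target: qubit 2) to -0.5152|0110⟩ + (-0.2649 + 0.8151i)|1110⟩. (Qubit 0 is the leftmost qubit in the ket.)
-0.5152|0110⟩ + (-0.2649 + 0.8151i)|1100⟩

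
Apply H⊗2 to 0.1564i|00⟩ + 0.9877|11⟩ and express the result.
(0.4939 + 0.0782i)|00⟩ + (-0.4939 + 0.0782i)|01⟩ + (-0.4939 + 0.0782i)|10⟩ + (0.4939 + 0.0782i)|11⟩

H⊗2 gives amp(|y⟩) = (1/2) Σ_x (−1)^(x·y) amp(|x⟩), where x·y is the number of positions in which both x and y have a 1.
|00⟩: (0.1564i + 0.9877)/2 = (0.4939 + 0.0782i)
|01⟩: (0.1564i - 0.9877)/2 = (-0.4939 + 0.0782i)
|10⟩: (0.1564i - 0.9877)/2 = (-0.4939 + 0.0782i)
|11⟩: (0.1564i + 0.9877)/2 = (0.4939 + 0.0782i)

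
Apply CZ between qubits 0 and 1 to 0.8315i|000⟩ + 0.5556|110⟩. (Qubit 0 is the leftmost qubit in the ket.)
0.8315i|000⟩ - 0.5556|110⟩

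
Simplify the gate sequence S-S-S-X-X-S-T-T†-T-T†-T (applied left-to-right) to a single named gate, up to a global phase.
T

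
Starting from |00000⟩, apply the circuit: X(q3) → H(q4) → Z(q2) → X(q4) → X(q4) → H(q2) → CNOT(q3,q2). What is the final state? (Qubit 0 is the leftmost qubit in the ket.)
1/2|00010⟩ + 1/2|00011⟩ + 1/2|00110⟩ + 1/2|00111⟩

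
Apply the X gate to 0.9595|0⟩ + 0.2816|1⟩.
0.2816|0⟩ + 0.9595|1⟩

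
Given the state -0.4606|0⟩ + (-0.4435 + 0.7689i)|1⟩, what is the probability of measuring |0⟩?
0.2122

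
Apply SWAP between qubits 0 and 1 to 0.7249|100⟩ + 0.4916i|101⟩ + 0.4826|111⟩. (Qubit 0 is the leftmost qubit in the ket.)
0.7249|010⟩ + 0.4916i|011⟩ + 0.4826|111⟩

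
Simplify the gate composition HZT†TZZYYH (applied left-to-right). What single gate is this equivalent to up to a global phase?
X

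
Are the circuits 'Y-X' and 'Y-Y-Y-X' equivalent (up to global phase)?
Yes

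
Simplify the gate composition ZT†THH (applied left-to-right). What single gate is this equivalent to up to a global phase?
Z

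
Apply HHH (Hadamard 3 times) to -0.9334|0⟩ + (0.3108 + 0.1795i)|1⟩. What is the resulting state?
(-0.4402 + 0.1269i)|0⟩ + (-0.8798 - 0.1269i)|1⟩

H² = I, so H^3 = H: a single Hadamard. With (a, b) = (-0.9334, (0.3108 + 0.1795i)), H gives ((a + b)/√2, (a − b)/√2) = ((-0.4402 + 0.1269i), (-0.8798 - 0.1269i)).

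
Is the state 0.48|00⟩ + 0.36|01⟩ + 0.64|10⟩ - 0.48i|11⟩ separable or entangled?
Entangled

Writing the state as a|00⟩ + b|01⟩ + c|10⟩ + d|11⟩, it is a product state iff ad − bc = 0.
Here (a, b, c, d) = (0.48, 0.36, 0.64, -0.48i): ad − bc = (0.48)(-0.48i) − (0.36)(0.64) = (-0.2304 - 0.2304i) ≠ 0, so the state is entangled.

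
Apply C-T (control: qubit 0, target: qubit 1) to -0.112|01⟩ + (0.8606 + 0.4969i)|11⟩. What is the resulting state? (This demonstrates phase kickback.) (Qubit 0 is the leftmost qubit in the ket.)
-0.112|01⟩ + (0.2572 + 0.9599i)|11⟩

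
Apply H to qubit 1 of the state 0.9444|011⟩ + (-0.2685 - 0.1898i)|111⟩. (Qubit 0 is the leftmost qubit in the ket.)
0.6678|001⟩ - 0.6678|011⟩ + (-0.1899 - 0.1342i)|101⟩ + (0.1899 + 0.1342i)|111⟩

H on qubit 1 mixes each pair of kets that differ only in qubit 1: amplitudes (a, b) of (|…0…⟩, |…1…⟩) become ((a + b)/√2, (a − b)/√2). Kets absent from the input have amplitude 0.
(|001⟩, |011⟩): (a, b) = (0, 0.9444) → (0.6678, -0.6678)
(|101⟩, |111⟩): (a, b) = (0, (-0.2685 - 0.1898i)) → ((-0.1899 - 0.1342i), (0.1899 + 0.1342i))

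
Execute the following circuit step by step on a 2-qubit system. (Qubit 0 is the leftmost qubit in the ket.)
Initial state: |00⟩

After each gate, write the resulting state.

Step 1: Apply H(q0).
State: 1/√2|00⟩ + 1/√2|10⟩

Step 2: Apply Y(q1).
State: (1/√2)i|01⟩ + (1/√2)i|11⟩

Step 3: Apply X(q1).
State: (1/√2)i|00⟩ + (1/√2)i|10⟩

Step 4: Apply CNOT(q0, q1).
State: (1/√2)i|00⟩ + (1/√2)i|11⟩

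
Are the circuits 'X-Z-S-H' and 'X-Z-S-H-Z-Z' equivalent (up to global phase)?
Yes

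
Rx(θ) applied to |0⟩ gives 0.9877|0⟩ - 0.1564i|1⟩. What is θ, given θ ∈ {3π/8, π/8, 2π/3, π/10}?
π/10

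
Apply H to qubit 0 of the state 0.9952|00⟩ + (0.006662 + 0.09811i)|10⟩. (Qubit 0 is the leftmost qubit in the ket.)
(0.7084 + 0.06937i)|00⟩ + (0.699 - 0.06937i)|10⟩

H on qubit 0 mixes each pair of kets that differ only in qubit 0: amplitudes (a, b) of (|…0…⟩, |…1…⟩) become ((a + b)/√2, (a − b)/√2). Kets absent from the input have amplitude 0.
(|00⟩, |10⟩): (a, b) = (0.9952, (0.006662 + 0.09811i)) → ((0.7084 + 0.06937i), (0.699 - 0.06937i))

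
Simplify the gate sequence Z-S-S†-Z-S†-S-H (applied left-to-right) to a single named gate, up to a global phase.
H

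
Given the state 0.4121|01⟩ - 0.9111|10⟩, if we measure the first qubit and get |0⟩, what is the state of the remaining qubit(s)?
|1⟩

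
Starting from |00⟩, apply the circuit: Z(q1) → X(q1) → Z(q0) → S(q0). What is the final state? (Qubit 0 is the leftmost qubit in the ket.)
|01⟩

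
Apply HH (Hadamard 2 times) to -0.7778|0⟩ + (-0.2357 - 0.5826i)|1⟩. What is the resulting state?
-0.7778|0⟩ + (-0.2357 - 0.5826i)|1⟩

H² = I, so an even number of Hadamards cancels: H^2 = I and the state is unchanged.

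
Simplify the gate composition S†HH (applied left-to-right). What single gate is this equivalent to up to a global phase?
S†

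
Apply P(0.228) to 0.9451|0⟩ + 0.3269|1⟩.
0.9451|0⟩ + (0.3184 + 0.07389i)|1⟩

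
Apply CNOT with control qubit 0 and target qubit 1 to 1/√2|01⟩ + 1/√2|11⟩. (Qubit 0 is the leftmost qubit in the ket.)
1/√2|01⟩ + 1/√2|10⟩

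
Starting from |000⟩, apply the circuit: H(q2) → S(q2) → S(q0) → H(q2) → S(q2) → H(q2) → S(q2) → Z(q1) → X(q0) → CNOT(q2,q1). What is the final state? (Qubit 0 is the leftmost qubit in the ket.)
(1/√2 + (1/√2)i)|100⟩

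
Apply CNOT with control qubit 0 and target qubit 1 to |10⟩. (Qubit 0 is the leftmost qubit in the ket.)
|11⟩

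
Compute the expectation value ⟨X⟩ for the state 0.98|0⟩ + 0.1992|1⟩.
0.3904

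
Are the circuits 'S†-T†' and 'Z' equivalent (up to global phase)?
No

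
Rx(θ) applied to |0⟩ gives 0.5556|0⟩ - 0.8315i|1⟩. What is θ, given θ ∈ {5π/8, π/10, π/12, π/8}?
5π/8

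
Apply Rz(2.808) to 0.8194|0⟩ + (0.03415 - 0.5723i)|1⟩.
(0.136 - 0.808i)|0⟩ + (0.57 - 0.06134i)|1⟩

Rz(2.808) = [[e^(−iθ/2), 0], [0, e^(iθ/2)]] with e^(±iθ/2) = cos(θ/2) ± i·sin(θ/2); θ = 2.808, cos(θ/2) ≈ 0.166024, sin(θ/2) ≈ 0.986122.
With a = amp(|0⟩) = 0.8194 and b = amp(|1⟩) = (0.03415 - 0.5723i):
new amp(|0⟩) = (0.166024 - 0.986122i)·a = (0.136 - 0.808i)
new amp(|1⟩) = (0.166024 + 0.986122i)·b = (0.57 - 0.06134i)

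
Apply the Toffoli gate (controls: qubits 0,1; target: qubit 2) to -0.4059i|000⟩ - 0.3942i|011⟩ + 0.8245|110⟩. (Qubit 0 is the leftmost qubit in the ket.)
-0.4059i|000⟩ - 0.3942i|011⟩ + 0.8245|111⟩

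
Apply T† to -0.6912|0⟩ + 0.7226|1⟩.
-0.6912|0⟩ + (0.511 - 0.511i)|1⟩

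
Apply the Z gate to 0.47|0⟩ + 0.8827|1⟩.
0.47|0⟩ - 0.8827|1⟩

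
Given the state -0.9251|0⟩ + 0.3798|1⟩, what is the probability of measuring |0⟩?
0.8558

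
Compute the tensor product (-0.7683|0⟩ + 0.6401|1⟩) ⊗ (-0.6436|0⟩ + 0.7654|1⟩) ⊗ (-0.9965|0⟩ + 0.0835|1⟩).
-0.4927|000⟩ + 0.04129|001⟩ + 0.586|010⟩ - 0.0491|011⟩ + 0.4105|100⟩ - 0.0344|101⟩ - 0.4882|110⟩ + 0.04091|111⟩

amp(|b₁b₂…⟩) = product of the factor amplitudes for bits b₁, b₂, …; only kets whose every factor amplitude is nonzero survive.
|000⟩: (-0.7683)(-0.6436)(-0.9965) = -0.4927
|001⟩: (-0.7683)(-0.6436)(0.0835) = 0.04129
|010⟩: (-0.7683)(0.7654)(-0.9965) = 0.586
|011⟩: (-0.7683)(0.7654)(0.0835) = -0.0491
|100⟩: (0.6401)(-0.6436)(-0.9965) = 0.4105
|101⟩: (0.6401)(-0.6436)(0.0835) = -0.0344
|110⟩: (0.6401)(0.7654)(-0.9965) = -0.4882
|111⟩: (0.6401)(0.7654)(0.0835) = 0.04091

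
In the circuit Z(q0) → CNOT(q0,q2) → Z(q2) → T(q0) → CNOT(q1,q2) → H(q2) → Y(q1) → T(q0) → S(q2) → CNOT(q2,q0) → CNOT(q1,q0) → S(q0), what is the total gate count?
12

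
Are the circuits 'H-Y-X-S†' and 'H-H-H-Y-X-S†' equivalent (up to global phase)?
Yes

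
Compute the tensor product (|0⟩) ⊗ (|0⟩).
|00⟩

amp(|b₁b₂…⟩) = product of the factor amplitudes for bits b₁, b₂, …; only kets whose every factor amplitude is nonzero survive.
|00⟩: (1)(1) = 1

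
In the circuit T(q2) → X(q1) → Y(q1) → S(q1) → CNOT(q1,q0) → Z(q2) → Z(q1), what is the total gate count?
7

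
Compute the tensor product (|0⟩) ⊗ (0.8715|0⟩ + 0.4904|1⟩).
0.8715|00⟩ + 0.4904|01⟩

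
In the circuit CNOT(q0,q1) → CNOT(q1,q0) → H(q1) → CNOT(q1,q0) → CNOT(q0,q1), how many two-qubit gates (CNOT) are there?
4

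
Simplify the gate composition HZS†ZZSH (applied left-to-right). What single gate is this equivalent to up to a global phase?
X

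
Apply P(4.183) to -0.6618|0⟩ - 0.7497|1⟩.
-0.6618|0⟩ + (0.3786 + 0.6471i)|1⟩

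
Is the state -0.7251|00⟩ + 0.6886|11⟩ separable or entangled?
Entangled

Writing the state as a|00⟩ + b|01⟩ + c|10⟩ + d|11⟩, it is a product state iff ad − bc = 0.
Here (a, b, c, d) = (-0.7251, 0, 0, 0.6886): ad − bc = (-0.7251)(0.6886) − (0)(0) = -0.4993 ≠ 0, so the state is entangled.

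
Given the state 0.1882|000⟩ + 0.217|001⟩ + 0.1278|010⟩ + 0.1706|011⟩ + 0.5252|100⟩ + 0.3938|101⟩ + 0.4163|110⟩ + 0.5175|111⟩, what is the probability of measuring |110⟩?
0.1733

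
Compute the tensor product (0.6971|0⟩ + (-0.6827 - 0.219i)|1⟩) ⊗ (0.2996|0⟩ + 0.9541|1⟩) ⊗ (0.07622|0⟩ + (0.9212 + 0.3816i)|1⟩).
0.01592|000⟩ + (0.1924 + 0.0797i)|001⟩ + 0.05069|010⟩ + (0.6127 + 0.2538i)|011⟩ + (-0.01559 - 0.005001i)|100⟩ + (-0.1634 - 0.1385i)|101⟩ + (-0.04965 - 0.01593i)|110⟩ + (-0.5203 - 0.441i)|111⟩

amp(|b₁b₂…⟩) = product of the factor amplitudes for bits b₁, b₂, …; only kets whose every factor amplitude is nonzero survive.
|000⟩: (0.6971)(0.2996)(0.07622) = 0.01592
|001⟩: (0.6971)(0.2996)(0.9212 + 0.3816i) = (0.1924 + 0.0797i)
|010⟩: (0.6971)(0.9541)(0.07622) = 0.05069
|011⟩: (0.6971)(0.9541)(0.9212 + 0.3816i) = (0.6127 + 0.2538i)
|100⟩: (-0.6827 - 0.219i)(0.2996)(0.07622) = (-0.01559 - 0.005001i)
|101⟩: (-0.6827 - 0.219i)(0.2996)(0.9212 + 0.3816i) = (-0.1634 - 0.1385i)
|110⟩: (-0.6827 - 0.219i)(0.9541)(0.07622) = (-0.04965 - 0.01593i)
|111⟩: (-0.6827 - 0.219i)(0.9541)(0.9212 + 0.3816i) = (-0.5203 - 0.441i)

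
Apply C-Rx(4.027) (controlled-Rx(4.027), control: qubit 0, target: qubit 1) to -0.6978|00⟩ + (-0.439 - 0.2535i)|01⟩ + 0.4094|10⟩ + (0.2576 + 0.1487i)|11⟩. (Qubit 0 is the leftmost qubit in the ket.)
-0.6978|00⟩ + (-0.439 - 0.2535i)|01⟩ + (-0.04102 - 0.2328i)|10⟩ + (-0.1104 - 0.4336i)|11⟩

C-Rx(4.027) leaves the control-|0⟩ kets |00⟩, |01⟩ unchanged and applies Rx(4.027) to qubit 1 on the control-|1⟩ pair (|10⟩, |11⟩).
Rx(4.027) = [[cos(θ/2), −i·sin(θ/2)], [−i·sin(θ/2), cos(θ/2)]]; θ = 4.027, cos(θ/2) ≈ -0.428384, sin(θ/2) ≈ 0.903597.
With a = amp(|10⟩) = 0.4094 and b = amp(|11⟩) = (0.2576 + 0.1487i):
new amp(|10⟩) = (-0.428384)·a + (-0.903597i)·b = (-0.04102 - 0.2328i)
new amp(|11⟩) = (-0.903597i)·a + (-0.428384)·b = (-0.1104 - 0.4336i)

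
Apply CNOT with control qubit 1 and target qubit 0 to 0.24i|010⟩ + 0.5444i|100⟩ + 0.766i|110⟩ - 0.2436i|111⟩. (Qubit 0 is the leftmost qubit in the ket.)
0.766i|010⟩ - 0.2436i|011⟩ + 0.5444i|100⟩ + 0.24i|110⟩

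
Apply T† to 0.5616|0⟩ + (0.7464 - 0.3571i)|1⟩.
0.5616|0⟩ + (0.2753 - 0.7803i)|1⟩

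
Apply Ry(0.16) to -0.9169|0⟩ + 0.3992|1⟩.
-0.9459|0⟩ + 0.3246|1⟩

Ry(0.16) = [[cos(θ/2), −sin(θ/2)], [sin(θ/2), cos(θ/2)]]; θ = 0.16, cos(θ/2) ≈ 0.996802, sin(θ/2) ≈ 0.0799147.
With a = amp(|0⟩) = -0.9169 and b = amp(|1⟩) = 0.3992:
new amp(|0⟩) = (0.996802)·a + (-0.0799147)·b = -0.9459
new amp(|1⟩) = (0.0799147)·a + (0.996802)·b = 0.3246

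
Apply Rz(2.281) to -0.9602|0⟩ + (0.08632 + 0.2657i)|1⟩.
(-0.4005 + 0.8727i)|0⟩ + (-0.2055 + 0.1893i)|1⟩

Rz(2.281) = [[e^(−iθ/2), 0], [0, e^(iθ/2)]] with e^(±iθ/2) = cos(θ/2) ± i·sin(θ/2); θ = 2.281, cos(θ/2) ≈ 0.41714, sin(θ/2) ≈ 0.908842.
With a = amp(|0⟩) = -0.9602 and b = amp(|1⟩) = (0.08632 + 0.2657i):
new amp(|0⟩) = (0.41714 - 0.908842i)·a = (-0.4005 + 0.8727i)
new amp(|1⟩) = (0.41714 + 0.908842i)·b = (-0.2055 + 0.1893i)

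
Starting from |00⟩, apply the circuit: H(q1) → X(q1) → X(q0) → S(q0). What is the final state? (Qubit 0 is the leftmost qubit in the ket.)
(1/√2)i|10⟩ + (1/√2)i|11⟩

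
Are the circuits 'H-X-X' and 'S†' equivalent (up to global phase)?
No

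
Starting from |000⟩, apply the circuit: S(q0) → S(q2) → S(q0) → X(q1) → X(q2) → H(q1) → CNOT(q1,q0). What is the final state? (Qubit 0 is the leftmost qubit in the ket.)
1/√2|001⟩ - 1/√2|111⟩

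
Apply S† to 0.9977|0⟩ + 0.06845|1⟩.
0.9977|0⟩ - 0.06845i|1⟩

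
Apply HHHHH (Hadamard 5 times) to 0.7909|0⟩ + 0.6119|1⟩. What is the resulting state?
0.9919|0⟩ + 0.1266|1⟩

H² = I, so H^5 = H: a single Hadamard. With (a, b) = (0.7909, 0.6119), H gives ((a + b)/√2, (a − b)/√2) = (0.9919, 0.1266).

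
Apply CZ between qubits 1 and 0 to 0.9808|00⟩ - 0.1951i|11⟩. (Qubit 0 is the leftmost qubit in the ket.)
0.9808|00⟩ + 0.1951i|11⟩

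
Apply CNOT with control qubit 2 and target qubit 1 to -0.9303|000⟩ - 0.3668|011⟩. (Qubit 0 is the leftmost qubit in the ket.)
-0.9303|000⟩ - 0.3668|001⟩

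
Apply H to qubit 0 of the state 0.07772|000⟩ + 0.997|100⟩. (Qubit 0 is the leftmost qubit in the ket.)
0.7599|000⟩ - 0.65|100⟩

H on qubit 0 mixes each pair of kets that differ only in qubit 0: amplitudes (a, b) of (|…0…⟩, |…1…⟩) become ((a + b)/√2, (a − b)/√2). Kets absent from the input have amplitude 0.
(|000⟩, |100⟩): (a, b) = (0.07772, 0.997) → (0.7599, -0.65)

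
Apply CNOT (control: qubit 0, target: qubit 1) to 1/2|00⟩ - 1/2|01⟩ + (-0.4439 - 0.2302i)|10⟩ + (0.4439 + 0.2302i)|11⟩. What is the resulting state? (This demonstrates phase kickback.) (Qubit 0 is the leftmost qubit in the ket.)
1/2|00⟩ - 1/2|01⟩ + (0.4439 + 0.2302i)|10⟩ + (-0.4439 - 0.2302i)|11⟩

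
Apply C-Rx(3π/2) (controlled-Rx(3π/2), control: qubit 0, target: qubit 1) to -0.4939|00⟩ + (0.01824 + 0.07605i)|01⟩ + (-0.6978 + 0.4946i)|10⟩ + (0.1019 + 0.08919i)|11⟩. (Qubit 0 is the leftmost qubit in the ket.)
-0.4939|00⟩ + (0.01824 + 0.07605i)|01⟩ + (0.5565 - 0.4218i)|10⟩ + (0.2777 + 0.4304i)|11⟩

C-Rx(3π/2) leaves the control-|0⟩ kets |00⟩, |01⟩ unchanged and applies Rx(3π/2) to qubit 1 on the control-|1⟩ pair (|10⟩, |11⟩).
Rx(3π/2) = [[cos(θ/2), −i·sin(θ/2)], [−i·sin(θ/2), cos(θ/2)]]; θ = 3π/2, cos(θ/2) ≈ -0.707107, sin(θ/2) ≈ 0.707107.
With a = amp(|10⟩) = (-0.6978 + 0.4946i) and b = amp(|11⟩) = (0.1019 + 0.08919i):
new amp(|10⟩) = (-0.707107)·a + (-0.707107i)·b = (0.5565 - 0.4218i)
new amp(|11⟩) = (-0.707107i)·a + (-0.707107)·b = (0.2777 + 0.4304i)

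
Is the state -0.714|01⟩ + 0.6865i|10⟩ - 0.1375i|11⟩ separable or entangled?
Entangled

Writing the state as a|00⟩ + b|01⟩ + c|10⟩ + d|11⟩, it is a product state iff ad − bc = 0.
Here (a, b, c, d) = (0, -0.714, 0.6865i, -0.1375i): ad − bc = (0)(-0.1375i) − (-0.714)(0.6865i) = 0.4902i ≠ 0, so the state is entangled.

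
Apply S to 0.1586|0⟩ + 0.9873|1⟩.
0.1586|0⟩ + 0.9873i|1⟩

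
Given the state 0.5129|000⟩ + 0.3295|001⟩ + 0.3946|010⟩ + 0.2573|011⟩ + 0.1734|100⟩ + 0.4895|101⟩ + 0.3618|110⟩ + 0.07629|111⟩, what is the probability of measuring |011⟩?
0.0662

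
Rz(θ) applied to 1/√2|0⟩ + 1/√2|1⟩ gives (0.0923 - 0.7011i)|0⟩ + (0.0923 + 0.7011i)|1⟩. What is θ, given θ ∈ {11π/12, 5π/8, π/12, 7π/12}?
11π/12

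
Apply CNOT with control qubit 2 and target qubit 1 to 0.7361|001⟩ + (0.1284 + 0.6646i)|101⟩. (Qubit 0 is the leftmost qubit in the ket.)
0.7361|011⟩ + (0.1284 + 0.6646i)|111⟩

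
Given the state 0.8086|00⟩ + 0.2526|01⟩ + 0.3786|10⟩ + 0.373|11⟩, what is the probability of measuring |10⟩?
0.1433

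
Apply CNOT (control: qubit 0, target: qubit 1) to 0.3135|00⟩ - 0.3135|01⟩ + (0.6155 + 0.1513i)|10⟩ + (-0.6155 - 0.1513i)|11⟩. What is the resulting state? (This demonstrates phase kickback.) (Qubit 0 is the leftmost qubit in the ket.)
0.3135|00⟩ - 0.3135|01⟩ + (-0.6155 - 0.1513i)|10⟩ + (0.6155 + 0.1513i)|11⟩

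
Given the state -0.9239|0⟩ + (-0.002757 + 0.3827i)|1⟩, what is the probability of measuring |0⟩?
0.8536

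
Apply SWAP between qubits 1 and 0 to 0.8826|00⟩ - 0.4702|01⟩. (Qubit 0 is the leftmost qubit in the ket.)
0.8826|00⟩ - 0.4702|10⟩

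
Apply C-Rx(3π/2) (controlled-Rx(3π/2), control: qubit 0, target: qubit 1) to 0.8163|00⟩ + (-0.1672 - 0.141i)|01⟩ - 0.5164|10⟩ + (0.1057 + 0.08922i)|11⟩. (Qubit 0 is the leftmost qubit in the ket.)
0.8163|00⟩ + (-0.1672 - 0.141i)|01⟩ + (0.4282 - 0.07474i)|10⟩ + (-0.07474 + 0.3021i)|11⟩

C-Rx(3π/2) leaves the control-|0⟩ kets |00⟩, |01⟩ unchanged and applies Rx(3π/2) to qubit 1 on the control-|1⟩ pair (|10⟩, |11⟩).
Rx(3π/2) = [[cos(θ/2), −i·sin(θ/2)], [−i·sin(θ/2), cos(θ/2)]]; θ = 3π/2, cos(θ/2) ≈ -0.707107, sin(θ/2) ≈ 0.707107.
With a = amp(|10⟩) = -0.5164 and b = amp(|11⟩) = (0.1057 + 0.08922i):
new amp(|10⟩) = (-0.707107)·a + (-0.707107i)·b = (0.4282 - 0.07474i)
new amp(|11⟩) = (-0.707107i)·a + (-0.707107)·b = (-0.07474 + 0.3021i)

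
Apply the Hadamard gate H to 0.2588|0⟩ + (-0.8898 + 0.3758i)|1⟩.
(-0.4462 + 0.2657i)|0⟩ + (0.8122 - 0.2657i)|1⟩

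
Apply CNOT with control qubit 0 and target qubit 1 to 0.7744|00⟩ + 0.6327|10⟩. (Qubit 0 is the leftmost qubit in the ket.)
0.7744|00⟩ + 0.6327|11⟩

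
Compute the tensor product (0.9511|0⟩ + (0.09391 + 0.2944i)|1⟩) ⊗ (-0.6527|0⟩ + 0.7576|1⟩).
-0.6208|00⟩ + 0.7206|01⟩ + (-0.0613 - 0.1922i)|10⟩ + (0.07115 + 0.223i)|11⟩

amp(|b₁b₂…⟩) = product of the factor amplitudes for bits b₁, b₂, …; only kets whose every factor amplitude is nonzero survive.
|00⟩: (0.9511)(-0.6527) = -0.6208
|01⟩: (0.9511)(0.7576) = 0.7206
|10⟩: (0.09391 + 0.2944i)(-0.6527) = (-0.0613 - 0.1922i)
|11⟩: (0.09391 + 0.2944i)(0.7576) = (0.07115 + 0.223i)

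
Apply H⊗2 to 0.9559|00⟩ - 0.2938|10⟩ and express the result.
0.3311|00⟩ + 0.3311|01⟩ + 0.6249|10⟩ + 0.6249|11⟩

H⊗2 gives amp(|y⟩) = (1/2) Σ_x (−1)^(x·y) amp(|x⟩), where x·y is the number of positions in which both x and y have a 1.
|00⟩: (0.9559 - 0.2938)/2 = 0.3311
|01⟩: (0.9559 - 0.2938)/2 = 0.3311
|10⟩: (0.9559 + 0.2938)/2 = 0.6249
|11⟩: (0.9559 + 0.2938)/2 = 0.6249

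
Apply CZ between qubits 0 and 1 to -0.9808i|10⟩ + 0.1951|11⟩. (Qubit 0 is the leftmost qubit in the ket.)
-0.9808i|10⟩ - 0.1951|11⟩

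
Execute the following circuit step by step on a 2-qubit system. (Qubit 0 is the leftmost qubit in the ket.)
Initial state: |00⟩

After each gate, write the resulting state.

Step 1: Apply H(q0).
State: 1/√2|00⟩ + 1/√2|10⟩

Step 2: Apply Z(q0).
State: 1/√2|00⟩ - 1/√2|10⟩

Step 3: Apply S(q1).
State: 1/√2|00⟩ - 1/√2|10⟩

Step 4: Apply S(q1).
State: 1/√2|00⟩ - 1/√2|10⟩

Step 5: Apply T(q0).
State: 1/√2|00⟩ + (-1/2 - (1/2)i)|10⟩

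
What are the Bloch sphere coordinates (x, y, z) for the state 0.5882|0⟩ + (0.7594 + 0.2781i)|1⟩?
(0.8934, 0.3272, -0.308)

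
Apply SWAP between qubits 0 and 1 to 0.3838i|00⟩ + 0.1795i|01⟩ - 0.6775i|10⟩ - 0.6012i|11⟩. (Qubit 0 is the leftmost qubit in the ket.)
0.3838i|00⟩ - 0.6775i|01⟩ + 0.1795i|10⟩ - 0.6012i|11⟩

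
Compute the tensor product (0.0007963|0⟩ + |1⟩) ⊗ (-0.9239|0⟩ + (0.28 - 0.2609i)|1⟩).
-0.0007357|00⟩ + (0.000223 - 0.0002078i)|01⟩ - 0.9239|10⟩ + (0.28 - 0.2609i)|11⟩

amp(|b₁b₂…⟩) = product of the factor amplitudes for bits b₁, b₂, …; only kets whose every factor amplitude is nonzero survive.
|00⟩: (0.0007963)(-0.9239) = -0.0007357
|01⟩: (0.0007963)(0.28 - 0.2609i) = (0.000223 - 0.0002078i)
|10⟩: (1)(-0.9239) = -0.9239
|11⟩: (1)(0.28 - 0.2609i) = (0.28 - 0.2609i)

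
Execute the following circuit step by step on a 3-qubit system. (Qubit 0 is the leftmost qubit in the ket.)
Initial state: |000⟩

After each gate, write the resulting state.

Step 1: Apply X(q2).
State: |001⟩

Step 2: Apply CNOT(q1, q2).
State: |001⟩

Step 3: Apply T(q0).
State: |001⟩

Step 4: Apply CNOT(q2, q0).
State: |101⟩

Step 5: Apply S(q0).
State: i|101⟩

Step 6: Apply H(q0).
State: (1/√2)i|001⟩ - (1/√2)i|101⟩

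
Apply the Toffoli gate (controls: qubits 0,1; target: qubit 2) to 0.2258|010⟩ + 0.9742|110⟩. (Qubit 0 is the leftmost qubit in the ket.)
0.2258|010⟩ + 0.9742|111⟩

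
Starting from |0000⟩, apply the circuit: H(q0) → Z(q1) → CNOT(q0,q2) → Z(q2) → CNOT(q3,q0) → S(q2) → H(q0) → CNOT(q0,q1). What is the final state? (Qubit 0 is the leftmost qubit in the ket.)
1/2|0000⟩ - (1/2)i|0010⟩ + 1/2|1100⟩ + (1/2)i|1110⟩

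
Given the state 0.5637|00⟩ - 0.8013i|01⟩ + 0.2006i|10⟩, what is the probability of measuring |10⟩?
0.04024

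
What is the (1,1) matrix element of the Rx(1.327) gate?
0.7878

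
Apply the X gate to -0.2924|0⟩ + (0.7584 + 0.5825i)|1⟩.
(0.7584 + 0.5825i)|0⟩ - 0.2924|1⟩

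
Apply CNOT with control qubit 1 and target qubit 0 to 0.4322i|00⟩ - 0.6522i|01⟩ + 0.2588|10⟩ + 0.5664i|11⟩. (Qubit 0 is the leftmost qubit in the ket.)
0.4322i|00⟩ + 0.5664i|01⟩ + 0.2588|10⟩ - 0.6522i|11⟩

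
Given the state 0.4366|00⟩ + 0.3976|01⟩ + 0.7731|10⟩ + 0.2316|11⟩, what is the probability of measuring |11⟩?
0.05364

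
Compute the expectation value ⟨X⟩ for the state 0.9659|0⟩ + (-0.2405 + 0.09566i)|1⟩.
-0.4646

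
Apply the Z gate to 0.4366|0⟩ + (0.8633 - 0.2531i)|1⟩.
0.4366|0⟩ + (-0.8633 + 0.2531i)|1⟩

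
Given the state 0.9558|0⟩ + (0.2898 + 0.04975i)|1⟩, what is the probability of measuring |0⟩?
0.9136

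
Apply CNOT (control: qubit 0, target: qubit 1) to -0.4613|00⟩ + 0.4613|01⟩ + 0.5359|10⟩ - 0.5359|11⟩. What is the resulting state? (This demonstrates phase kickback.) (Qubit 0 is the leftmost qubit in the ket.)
-0.4613|00⟩ + 0.4613|01⟩ - 0.5359|10⟩ + 0.5359|11⟩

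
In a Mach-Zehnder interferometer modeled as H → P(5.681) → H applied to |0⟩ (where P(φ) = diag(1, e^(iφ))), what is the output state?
(0.912 - 0.2832i)|0⟩ + (0.08795 + 0.2832i)|1⟩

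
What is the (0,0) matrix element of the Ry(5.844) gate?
-0.976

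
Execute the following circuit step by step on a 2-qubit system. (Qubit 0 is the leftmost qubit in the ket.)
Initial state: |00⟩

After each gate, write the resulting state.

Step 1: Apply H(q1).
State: 1/√2|00⟩ + 1/√2|01⟩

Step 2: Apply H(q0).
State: 1/2|00⟩ + 1/2|01⟩ + 1/2|10⟩ + 1/2|11⟩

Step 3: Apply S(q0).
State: 1/2|00⟩ + 1/2|01⟩ + (1/2)i|10⟩ + (1/2)i|11⟩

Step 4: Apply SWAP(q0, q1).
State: 1/2|00⟩ + (1/2)i|01⟩ + 1/2|10⟩ + (1/2)i|11⟩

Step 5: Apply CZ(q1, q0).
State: 1/2|00⟩ + (1/2)i|01⟩ + 1/2|10⟩ - (1/2)i|11⟩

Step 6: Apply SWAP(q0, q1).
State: 1/2|00⟩ + 1/2|01⟩ + (1/2)i|10⟩ - (1/2)i|11⟩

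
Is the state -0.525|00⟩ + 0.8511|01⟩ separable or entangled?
Separable

Writing the state as a|00⟩ + b|01⟩ + c|10⟩ + d|11⟩, it is a product state iff ad − bc = 0.
Here (a, b, c, d) = (-0.525, 0.8511, 0, 0): ad − bc = (-0.525)(0) − (0.8511)(0) = 0, so the state is separable.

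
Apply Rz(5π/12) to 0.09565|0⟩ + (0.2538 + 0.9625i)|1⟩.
(0.07588 - 0.05823i)|0⟩ + (-0.3846 + 0.9181i)|1⟩

Rz(5π/12) = [[e^(−iθ/2), 0], [0, e^(iθ/2)]] with e^(±iθ/2) = cos(θ/2) ± i·sin(θ/2); θ = 5π/12, cos(θ/2) ≈ 0.793353, sin(θ/2) ≈ 0.608761.
With a = amp(|0⟩) = 0.09565 and b = amp(|1⟩) = (0.2538 + 0.9625i):
new amp(|0⟩) = (0.793353 - 0.608761i)·a = (0.07588 - 0.05823i)
new amp(|1⟩) = (0.793353 + 0.608761i)·b = (-0.3846 + 0.9181i)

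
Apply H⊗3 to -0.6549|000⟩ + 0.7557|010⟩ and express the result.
0.03564|000⟩ + 0.03564|001⟩ - 0.4987|010⟩ - 0.4987|011⟩ + 0.03564|100⟩ + 0.03564|101⟩ - 0.4987|110⟩ - 0.4987|111⟩

H⊗3 gives amp(|y⟩) = (1/2√2) Σ_x (−1)^(x·y) amp(|x⟩), where x·y is the number of positions in which both x and y have a 1.
|000⟩: (-0.6549 + 0.7557)/(2√2) = 0.03564
|001⟩: (-0.6549 + 0.7557)/(2√2) = 0.03564
|010⟩: (-0.6549 - 0.7557)/(2√2) = -0.4987
|011⟩: (-0.6549 - 0.7557)/(2√2) = -0.4987
|100⟩: (-0.6549 + 0.7557)/(2√2) = 0.03564
|101⟩: (-0.6549 + 0.7557)/(2√2) = 0.03564
|110⟩: (-0.6549 - 0.7557)/(2√2) = -0.4987
|111⟩: (-0.6549 - 0.7557)/(2√2) = -0.4987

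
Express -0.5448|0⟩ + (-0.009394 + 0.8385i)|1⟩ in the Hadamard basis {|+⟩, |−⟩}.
(-0.3919 + 0.5929i)|+⟩ + (-0.3786 - 0.5929i)|−⟩

With |ψ⟩ = α|0⟩ + β|1⟩, the Hadamard-basis coefficients are ⟨+|ψ⟩ = (α + β)/√2 and ⟨−|ψ⟩ = (α − β)/√2.
Here α = -0.5448, β = (-0.009394 + 0.8385i): (α + β)/√2 = (-0.3919 + 0.5929i), (α − β)/√2 = (-0.3786 - 0.5929i).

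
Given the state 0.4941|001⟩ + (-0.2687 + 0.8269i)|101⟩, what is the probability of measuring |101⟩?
0.756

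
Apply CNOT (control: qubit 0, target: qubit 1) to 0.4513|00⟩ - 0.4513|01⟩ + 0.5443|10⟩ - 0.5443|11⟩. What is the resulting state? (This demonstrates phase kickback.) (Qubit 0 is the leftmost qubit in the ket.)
0.4513|00⟩ - 0.4513|01⟩ - 0.5443|10⟩ + 0.5443|11⟩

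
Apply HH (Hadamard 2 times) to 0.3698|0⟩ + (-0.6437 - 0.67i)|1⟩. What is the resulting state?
0.3698|0⟩ + (-0.6437 - 0.67i)|1⟩

H² = I, so an even number of Hadamards cancels: H^2 = I and the state is unchanged.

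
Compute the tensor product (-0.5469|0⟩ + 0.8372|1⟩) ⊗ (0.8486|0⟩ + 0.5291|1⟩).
-0.4641|00⟩ - 0.2894|01⟩ + 0.7104|10⟩ + 0.443|11⟩

amp(|b₁b₂…⟩) = product of the factor amplitudes for bits b₁, b₂, …; only kets whose every factor amplitude is nonzero survive.
|00⟩: (-0.5469)(0.8486) = -0.4641
|01⟩: (-0.5469)(0.5291) = -0.2894
|10⟩: (0.8372)(0.8486) = 0.7104
|11⟩: (0.8372)(0.5291) = 0.443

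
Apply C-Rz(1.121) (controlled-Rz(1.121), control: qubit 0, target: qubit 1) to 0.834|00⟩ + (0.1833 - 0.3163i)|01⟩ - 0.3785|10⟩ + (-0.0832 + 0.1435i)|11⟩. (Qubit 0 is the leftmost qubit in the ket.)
0.834|00⟩ + (0.1833 - 0.3163i)|01⟩ + (-0.3206 + 0.2012i)|10⟩ + (-0.1468 + 0.07731i)|11⟩

C-Rz(1.121) leaves the control-|0⟩ kets |00⟩, |01⟩ unchanged and applies Rz(1.121) to qubit 1 on the control-|1⟩ pair (|10⟩, |11⟩).
Rz(1.121) = [[e^(−iθ/2), 0], [0, e^(iθ/2)]] with e^(±iθ/2) = cos(θ/2) ± i·sin(θ/2); θ = 1.121, cos(θ/2) ≈ 0.846989, sin(θ/2) ≈ 0.53161.
With a = amp(|10⟩) = -0.3785 and b = amp(|11⟩) = (-0.0832 + 0.1435i):
new amp(|10⟩) = (0.846989 - 0.53161i)·a = (-0.3206 + 0.2012i)
new amp(|11⟩) = (0.846989 + 0.53161i)·b = (-0.1468 + 0.07731i)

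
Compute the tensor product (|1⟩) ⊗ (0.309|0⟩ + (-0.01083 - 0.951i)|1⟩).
0.309|10⟩ + (-0.01083 - 0.951i)|11⟩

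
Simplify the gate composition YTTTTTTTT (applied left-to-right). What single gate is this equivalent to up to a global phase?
Y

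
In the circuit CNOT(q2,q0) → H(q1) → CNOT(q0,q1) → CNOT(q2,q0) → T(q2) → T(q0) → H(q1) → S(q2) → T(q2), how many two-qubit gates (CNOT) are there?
3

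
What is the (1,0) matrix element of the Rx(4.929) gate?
-0.6265i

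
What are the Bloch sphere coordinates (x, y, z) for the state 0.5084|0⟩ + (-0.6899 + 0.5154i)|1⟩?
(-0.7015, 0.5241, -0.4831)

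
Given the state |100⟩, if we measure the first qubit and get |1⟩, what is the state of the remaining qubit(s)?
|00⟩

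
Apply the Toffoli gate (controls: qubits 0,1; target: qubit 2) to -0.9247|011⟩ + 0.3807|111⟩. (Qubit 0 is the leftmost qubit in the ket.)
-0.9247|011⟩ + 0.3807|110⟩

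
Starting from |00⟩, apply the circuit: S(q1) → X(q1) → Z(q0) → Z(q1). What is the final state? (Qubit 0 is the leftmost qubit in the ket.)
-|01⟩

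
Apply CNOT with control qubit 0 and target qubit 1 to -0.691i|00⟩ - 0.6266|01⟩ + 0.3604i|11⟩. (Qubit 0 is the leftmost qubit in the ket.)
-0.691i|00⟩ - 0.6266|01⟩ + 0.3604i|10⟩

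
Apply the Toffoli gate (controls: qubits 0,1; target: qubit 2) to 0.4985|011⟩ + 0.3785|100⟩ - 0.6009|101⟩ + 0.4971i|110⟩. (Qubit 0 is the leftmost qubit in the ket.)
0.4985|011⟩ + 0.3785|100⟩ - 0.6009|101⟩ + 0.4971i|111⟩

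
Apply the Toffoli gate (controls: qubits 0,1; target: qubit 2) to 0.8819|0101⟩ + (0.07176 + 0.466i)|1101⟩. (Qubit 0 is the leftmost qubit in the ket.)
0.8819|0101⟩ + (0.07176 + 0.466i)|1111⟩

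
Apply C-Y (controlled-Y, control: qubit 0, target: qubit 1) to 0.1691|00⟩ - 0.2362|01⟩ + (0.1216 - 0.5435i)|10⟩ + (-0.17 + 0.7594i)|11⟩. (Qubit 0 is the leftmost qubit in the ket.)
0.1691|00⟩ - 0.2362|01⟩ + (0.7594 + 0.17i)|10⟩ + (0.5435 + 0.1216i)|11⟩

C-Y leaves the control-|0⟩ kets |00⟩, |01⟩ unchanged and applies Y to qubit 1 on the control-|1⟩ pair (|10⟩, |11⟩).
Y = [[0, -i], [i, 0]].
With a = amp(|10⟩) = (0.1216 - 0.5435i) and b = amp(|11⟩) = (-0.17 + 0.7594i):
new amp(|10⟩) = (-i)·b = (0.7594 + 0.17i)
new amp(|11⟩) = (i)·a = (0.5435 + 0.1216i)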